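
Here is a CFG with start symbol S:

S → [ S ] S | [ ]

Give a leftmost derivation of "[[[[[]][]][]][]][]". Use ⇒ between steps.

S ⇒ [S]S ⇒ [[S]S]S ⇒ [[[S]S]S]S ⇒ [[[[S]S]S]S]S ⇒ [[[[[]]S]S]S]S ⇒ [[[[[]][]]S]S]S ⇒ [[[[[]][]][]]S]S ⇒ [[[[[]][]][]][]]S ⇒ [[[[[]][]][]][]][]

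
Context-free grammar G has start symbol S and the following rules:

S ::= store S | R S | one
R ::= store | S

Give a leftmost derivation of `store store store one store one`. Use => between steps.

S => store S => store R S => store S S => store store S S => store store R S S => store store store S S => store store store one S => store store store one store S => store store store one store one

S => store S   [S ::= store S]
store S => store R S   [S ::= R S]
store R S => store S S   [R ::= S]
store S S => store store S S   [S ::= store S]
store store S S => store store R S S   [S ::= R S]
store store R S S => store store store S S   [R ::= store]
store store store S S => store store store one S   [S ::= one]
store store store one S => store store store one store S   [S ::= store S]
store store store one store S => store store store one store one   [S ::= one]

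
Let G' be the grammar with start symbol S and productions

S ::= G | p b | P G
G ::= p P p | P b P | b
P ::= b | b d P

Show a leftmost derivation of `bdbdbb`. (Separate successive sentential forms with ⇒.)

S ⇒ PG ⇒ bdPG ⇒ bdbdPG ⇒ bdbdbG ⇒ bdbdbb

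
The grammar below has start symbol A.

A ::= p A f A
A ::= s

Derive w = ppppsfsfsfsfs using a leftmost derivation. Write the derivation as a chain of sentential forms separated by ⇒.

A ⇒ pAfA   [A ::= p A f A]
pAfA ⇒ ppAfAfA   [A ::= p A f A]
ppAfAfA ⇒ pppAfAfAfA   [A ::= p A f A]
pppAfAfAfA ⇒ ppppAfAfAfAfA   [A ::= p A f A]
ppppAfAfAfAfA ⇒ ppppsfAfAfAfA   [A ::= s]
ppppsfAfAfAfA ⇒ ppppsfsfAfAfA   [A ::= s]
ppppsfsfAfAfA ⇒ ppppsfsfsfAfA   [A ::= s]
ppppsfsfsfAfA ⇒ ppppsfsfsfsfA   [A ::= s]
ppppsfsfsfsfA ⇒ ppppsfsfsfsfs   [A ::= s]

A ⇒ pAfA ⇒ ppAfAfA ⇒ pppAfAfAfA ⇒ ppppAfAfAfAfA ⇒ ppppsfAfAfAfA ⇒ ppppsfsfAfAfA ⇒ ppppsfsfsfAfA ⇒ ppppsfsfsfsfA ⇒ ppppsfsfsfsfs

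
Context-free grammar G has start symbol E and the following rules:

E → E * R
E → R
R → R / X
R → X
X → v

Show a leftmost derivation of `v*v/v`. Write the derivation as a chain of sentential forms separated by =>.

E => E*R => R*R => X*R => v*R => v*R/X => v*X/X => v*v/X => v*v/v

E => E*R   [E → E * R]
E*R => R*R   [E → R]
R*R => X*R   [R → X]
X*R => v*R   [X → v]
v*R => v*R/X   [R → R / X]
v*R/X => v*X/X   [R → X]
v*X/X => v*v/X   [X → v]
v*v/X => v*v/v   [X → v]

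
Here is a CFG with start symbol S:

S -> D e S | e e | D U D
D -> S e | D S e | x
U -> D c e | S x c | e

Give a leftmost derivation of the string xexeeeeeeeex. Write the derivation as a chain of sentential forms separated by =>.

S => DUD   [S -> D U D]
DUD => DSeUD   [D -> D S e]
DSeUD => DSeSeUD   [D -> D S e]
DSeSeUD => SeSeSeUD   [D -> S e]
SeSeSeUD => DUDeSeSeUD   [S -> D U D]
DUDeSeSeUD => xUDeSeSeUD   [D -> x]
xUDeSeSeUD => xeDeSeSeUD   [U -> e]
xeDeSeSeUD => xexeSeSeUD   [D -> x]
xexeSeSeUD => xexeeeeSeUD   [S -> e e]
xexeeeeSeUD => xexeeeeeeeUD   [S -> e e]
xexeeeeeeeUD => xexeeeeeeeeD   [U -> e]
xexeeeeeeeeD => xexeeeeeeeex   [D -> x]

S => DUD => DSeUD => DSeSeUD => SeSeSeUD => DUDeSeSeUD => xUDeSeSeUD => xeDeSeSeUD => xexeSeSeUD => xexeeeeSeUD => xexeeeeeeeUD => xexeeeeeeeeD => xexeeeeeeeex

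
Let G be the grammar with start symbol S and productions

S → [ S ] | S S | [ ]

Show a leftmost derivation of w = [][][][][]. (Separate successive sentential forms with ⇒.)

S ⇒ SS   [S → S S]
SS ⇒ []S   [S → [ ]]
[]S ⇒ []SS   [S → S S]
[]SS ⇒ []SSS   [S → S S]
[]SSS ⇒ []SSSS   [S → S S]
[]SSSS ⇒ [][]SSS   [S → [ ]]
[][]SSS ⇒ [][][]SS   [S → [ ]]
[][][]SS ⇒ [][][][]S   [S → [ ]]
[][][][]S ⇒ [][][][][]   [S → [ ]]

S ⇒ SS ⇒ []S ⇒ []SS ⇒ []SSS ⇒ []SSSS ⇒ [][]SSS ⇒ [][][]SS ⇒ [][][][]S ⇒ [][][][][]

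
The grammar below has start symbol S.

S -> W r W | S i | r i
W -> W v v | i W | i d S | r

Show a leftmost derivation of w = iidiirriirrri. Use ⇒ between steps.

S ⇒ Si   [S -> S i]
Si ⇒ WrWi   [S -> W r W]
WrWi ⇒ iWrWi   [W -> i W]
iWrWi ⇒ iidSrWi   [W -> i d S]
iidSrWi ⇒ iidWrWrWi   [S -> W r W]
iidWrWrWi ⇒ iidiWrWrWi   [W -> i W]
iidiWrWrWi ⇒ iidiiWrWrWi   [W -> i W]
iidiiWrWrWi ⇒ iidiirrWrWi   [W -> r]
iidiirrWrWi ⇒ iidiirriWrWi   [W -> i W]
iidiirriWrWi ⇒ iidiirriiWrWi   [W -> i W]
iidiirriiWrWi ⇒ iidiirriirrWi   [W -> r]
iidiirriirrWi ⇒ iidiirriirrri   [W -> r]

S ⇒ Si ⇒ WrWi ⇒ iWrWi ⇒ iidSrWi ⇒ iidWrWrWi ⇒ iidiWrWrWi ⇒ iidiiWrWrWi ⇒ iidiirrWrWi ⇒ iidiirriWrWi ⇒ iidiirriiWrWi ⇒ iidiirriirrWi ⇒ iidiirriirrri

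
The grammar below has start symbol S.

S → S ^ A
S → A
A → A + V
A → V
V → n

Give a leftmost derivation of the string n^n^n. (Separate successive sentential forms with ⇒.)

S⇒S^A⇒S^A^A⇒A^A^A⇒V^A^A⇒n^A^A⇒n^V^A⇒n^n^A⇒n^n^V⇒n^n^n

S ⇒ S^A   [S → S ^ A]
S^A ⇒ S^A^A   [S → S ^ A]
S^A^A ⇒ A^A^A   [S → A]
A^A^A ⇒ V^A^A   [A → V]
V^A^A ⇒ n^A^A   [V → n]
n^A^A ⇒ n^V^A   [A → V]
n^V^A ⇒ n^n^A   [V → n]
n^n^A ⇒ n^n^V   [A → V]
n^n^V ⇒ n^n^n   [V → n]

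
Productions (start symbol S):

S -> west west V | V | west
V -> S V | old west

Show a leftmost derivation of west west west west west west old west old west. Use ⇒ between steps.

S ⇒ west west V   [S -> west west V]
west west V ⇒ west west S V   [V -> S V]
west west S V ⇒ west west west V   [S -> west]
west west west V ⇒ west west west S V   [V -> S V]
west west west S V ⇒ west west west west west V V   [S -> west west V]
west west west west west V V ⇒ west west west west west S V V   [V -> S V]
west west west west west S V V ⇒ west west west west west west V V   [S -> west]
west west west west west west V V ⇒ west west west west west west old west V   [V -> old west]
west west west west west west old west V ⇒ west west west west west west old west old west   [V -> old west]

S ⇒ west west V ⇒ west west S V ⇒ west west west V ⇒ west west west S V ⇒ west west west west west V V ⇒ west west west west west S V V ⇒ west west west west west west V V ⇒ west west west west west west old west V ⇒ west west west west west west old west old west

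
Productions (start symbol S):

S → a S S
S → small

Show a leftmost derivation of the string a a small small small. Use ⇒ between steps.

S ⇒ a S S ⇒ a a S S S ⇒ a a small S S ⇒ a a small small S ⇒ a a small small small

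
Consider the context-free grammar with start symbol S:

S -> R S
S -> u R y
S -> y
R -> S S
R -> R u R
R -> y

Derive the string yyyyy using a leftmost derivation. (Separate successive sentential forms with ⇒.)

S ⇒ RS ⇒ SSS ⇒ ySS ⇒ yyS ⇒ yyRS ⇒ yySSS ⇒ yyySS ⇒ yyyyS ⇒ yyyyy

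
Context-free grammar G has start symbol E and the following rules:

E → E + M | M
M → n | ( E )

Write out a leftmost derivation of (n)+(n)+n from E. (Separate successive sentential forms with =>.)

E => E+M   [E → E + M]
E+M => E+M+M   [E → E + M]
E+M+M => M+M+M   [E → M]
M+M+M => (E)+M+M   [M → ( E )]
(E)+M+M => (M)+M+M   [E → M]
(M)+M+M => (n)+M+M   [M → n]
(n)+M+M => (n)+(E)+M   [M → ( E )]
(n)+(E)+M => (n)+(M)+M   [E → M]
(n)+(M)+M => (n)+(n)+M   [M → n]
(n)+(n)+M => (n)+(n)+n   [M → n]

E => E+M => E+M+M => M+M+M => (E)+M+M => (M)+M+M => (n)+M+M => (n)+(E)+M => (n)+(M)+M => (n)+(n)+M => (n)+(n)+n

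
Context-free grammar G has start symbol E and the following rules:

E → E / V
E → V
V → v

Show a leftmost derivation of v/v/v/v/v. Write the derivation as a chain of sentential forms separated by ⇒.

E ⇒ E/V   [E → E / V]
E/V ⇒ E/V/V   [E → E / V]
E/V/V ⇒ E/V/V/V   [E → E / V]
E/V/V/V ⇒ E/V/V/V/V   [E → E / V]
E/V/V/V/V ⇒ V/V/V/V/V   [E → V]
V/V/V/V/V ⇒ v/V/V/V/V   [V → v]
v/V/V/V/V ⇒ v/v/V/V/V   [V → v]
v/v/V/V/V ⇒ v/v/v/V/V   [V → v]
v/v/v/V/V ⇒ v/v/v/v/V   [V → v]
v/v/v/v/V ⇒ v/v/v/v/v   [V → v]

E ⇒ E/V ⇒ E/V/V ⇒ E/V/V/V ⇒ E/V/V/V/V ⇒ V/V/V/V/V ⇒ v/V/V/V/V ⇒ v/v/V/V/V ⇒ v/v/v/V/V ⇒ v/v/v/v/V ⇒ v/v/v/v/v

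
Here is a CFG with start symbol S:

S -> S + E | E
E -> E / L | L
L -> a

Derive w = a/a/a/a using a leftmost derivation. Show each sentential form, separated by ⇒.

S ⇒ E ⇒ E/L ⇒ E/L/L ⇒ E/L/L/L ⇒ L/L/L/L ⇒ a/L/L/L ⇒ a/a/L/L ⇒ a/a/a/L ⇒ a/a/a/a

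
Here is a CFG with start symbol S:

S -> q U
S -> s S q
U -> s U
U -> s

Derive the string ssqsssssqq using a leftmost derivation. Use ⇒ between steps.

S ⇒ sSq ⇒ ssSqq ⇒ ssqUqq ⇒ ssqsUqq ⇒ ssqssUqq ⇒ ssqsssUqq ⇒ ssqssssUqq ⇒ ssqsssssqq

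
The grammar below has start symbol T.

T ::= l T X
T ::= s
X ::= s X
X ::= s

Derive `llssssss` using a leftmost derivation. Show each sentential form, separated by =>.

T => lTX   [T ::= l T X]
lTX => llTXX   [T ::= l T X]
llTXX => llsXX   [T ::= s]
llsXX => llssXX   [X ::= s X]
llssXX => llsssXX   [X ::= s X]
llsssXX => llssssX   [X ::= s]
llssssX => llsssssX   [X ::= s X]
llsssssX => llssssss   [X ::= s]

T => lTX => llTXX => llsXX => llssXX => llsssXX => llssssX => llsssssX => llssssss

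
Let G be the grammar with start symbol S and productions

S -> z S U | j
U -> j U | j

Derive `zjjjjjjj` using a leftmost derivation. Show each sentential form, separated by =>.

S => zSU => zjU => zjjU => zjjjU => zjjjjU => zjjjjjU => zjjjjjjU => zjjjjjjj

S => zSU   [S -> z S U]
zSU => zjU   [S -> j]
zjU => zjjU   [U -> j U]
zjjU => zjjjU   [U -> j U]
zjjjU => zjjjjU   [U -> j U]
zjjjjU => zjjjjjU   [U -> j U]
zjjjjjU => zjjjjjjU   [U -> j U]
zjjjjjjU => zjjjjjjj   [U -> j]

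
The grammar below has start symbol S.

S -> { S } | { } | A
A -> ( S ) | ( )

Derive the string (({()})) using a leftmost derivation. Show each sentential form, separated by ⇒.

S ⇒ A ⇒ (S) ⇒ (A) ⇒ ((S)) ⇒ (({S})) ⇒ (({A})) ⇒ (({()}))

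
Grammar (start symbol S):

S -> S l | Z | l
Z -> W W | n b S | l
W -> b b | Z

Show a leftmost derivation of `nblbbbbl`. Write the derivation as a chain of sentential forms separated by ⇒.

S ⇒ Sl ⇒ Zl ⇒ WWl ⇒ ZWl ⇒ WWWl ⇒ ZWWl ⇒ nbSWWl ⇒ nblWWl ⇒ nblbbWl ⇒ nblbbbbl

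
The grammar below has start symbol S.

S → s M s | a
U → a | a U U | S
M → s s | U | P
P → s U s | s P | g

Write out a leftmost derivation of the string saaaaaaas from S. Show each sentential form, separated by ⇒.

S⇒sMs⇒sUs⇒saUUs⇒saaUUUs⇒saaaUUUUs⇒saaaSUUUs⇒saaaaUUUs⇒saaaaaUUs⇒saaaaaaUs⇒saaaaaaas

S ⇒ sMs   [S → s M s]
sMs ⇒ sUs   [M → U]
sUs ⇒ saUUs   [U → a U U]
saUUs ⇒ saaUUUs   [U → a U U]
saaUUUs ⇒ saaaUUUUs   [U → a U U]
saaaUUUUs ⇒ saaaSUUUs   [U → S]
saaaSUUUs ⇒ saaaaUUUs   [S → a]
saaaaUUUs ⇒ saaaaaUUs   [U → a]
saaaaaUUs ⇒ saaaaaaUs   [U → a]
saaaaaaUs ⇒ saaaaaaas   [U → a]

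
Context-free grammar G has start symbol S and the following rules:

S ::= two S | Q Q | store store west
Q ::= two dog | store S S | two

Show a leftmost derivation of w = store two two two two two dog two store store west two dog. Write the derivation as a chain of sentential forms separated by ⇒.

S ⇒ Q Q   [S ::= Q Q]
Q Q ⇒ store S S Q   [Q ::= store S S]
store S S Q ⇒ store two S S Q   [S ::= two S]
store two S S Q ⇒ store two two S S Q   [S ::= two S]
store two two S S Q ⇒ store two two two S S Q   [S ::= two S]
store two two two S S Q ⇒ store two two two two S S Q   [S ::= two S]
store two two two two S S Q ⇒ store two two two two Q Q S Q   [S ::= Q Q]
store two two two two Q Q S Q ⇒ store two two two two two dog Q S Q   [Q ::= two dog]
store two two two two two dog Q S Q ⇒ store two two two two two dog two S Q   [Q ::= two]
store two two two two two dog two S Q ⇒ store two two two two two dog two store store west Q   [S ::= store store west]
store two two two two two dog two store store west Q ⇒ store two two two two two dog two store store west two dog   [Q ::= two dog]

S ⇒ Q Q ⇒ store S S Q ⇒ store two S S Q ⇒ store two two S S Q ⇒ store two two two S S Q ⇒ store two two two two S S Q ⇒ store two two two two Q Q S Q ⇒ store two two two two two dog Q S Q ⇒ store two two two two two dog two S Q ⇒ store two two two two two dog two store store west Q ⇒ store two two two two two dog two store store west two dog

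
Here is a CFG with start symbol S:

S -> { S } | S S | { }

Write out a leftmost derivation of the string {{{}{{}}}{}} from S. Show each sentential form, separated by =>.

S=>{S}=>{SS}=>{{S}S}=>{{SS}S}=>{{{}S}S}=>{{{}{S}}S}=>{{{}{{}}}S}=>{{{}{{}}}{}}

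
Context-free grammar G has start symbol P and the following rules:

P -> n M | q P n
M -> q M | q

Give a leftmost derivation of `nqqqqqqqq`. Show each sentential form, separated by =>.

P => nM => nqM => nqqM => nqqqM => nqqqqM => nqqqqqM => nqqqqqqM => nqqqqqqqM => nqqqqqqqq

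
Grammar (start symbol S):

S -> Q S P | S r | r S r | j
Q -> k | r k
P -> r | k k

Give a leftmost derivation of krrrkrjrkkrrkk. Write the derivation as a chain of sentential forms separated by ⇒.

S⇒QSP⇒kSP⇒krSrP⇒krrSrrP⇒krrQSPrrP⇒krrrkSPrrP⇒krrrkrSrPrrP⇒krrrkrjrPrrP⇒krrrkrjrkkrrP⇒krrrkrjrkkrrkk

S ⇒ QSP   [S -> Q S P]
QSP ⇒ kSP   [Q -> k]
kSP ⇒ krSrP   [S -> r S r]
krSrP ⇒ krrSrrP   [S -> r S r]
krrSrrP ⇒ krrQSPrrP   [S -> Q S P]
krrQSPrrP ⇒ krrrkSPrrP   [Q -> r k]
krrrkSPrrP ⇒ krrrkrSrPrrP   [S -> r S r]
krrrkrSrPrrP ⇒ krrrkrjrPrrP   [S -> j]
krrrkrjrPrrP ⇒ krrrkrjrkkrrP   [P -> k k]
krrrkrjrkkrrP ⇒ krrrkrjrkkrrkk   [P -> k k]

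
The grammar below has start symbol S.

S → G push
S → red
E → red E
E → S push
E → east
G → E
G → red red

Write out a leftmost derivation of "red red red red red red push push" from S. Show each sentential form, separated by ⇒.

S ⇒ G push ⇒ E push ⇒ red E push ⇒ red red E push ⇒ red red red E push ⇒ red red red red E push ⇒ red red red red red E push ⇒ red red red red red S push push ⇒ red red red red red red push push

S ⇒ G push   [S → G push]
G push ⇒ E push   [G → E]
E push ⇒ red E push   [E → red E]
red E push ⇒ red red E push   [E → red E]
red red E push ⇒ red red red E push   [E → red E]
red red red E push ⇒ red red red red E push   [E → red E]
red red red red E push ⇒ red red red red red E push   [E → red E]
red red red red red E push ⇒ red red red red red S push push   [E → S push]
red red red red red S push push ⇒ red red red red red red push push   [S → red]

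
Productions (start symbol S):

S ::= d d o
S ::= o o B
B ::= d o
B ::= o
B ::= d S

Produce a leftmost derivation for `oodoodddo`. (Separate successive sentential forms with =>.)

S => ooB => oodS => oodooB => oodoodS => oodoodddo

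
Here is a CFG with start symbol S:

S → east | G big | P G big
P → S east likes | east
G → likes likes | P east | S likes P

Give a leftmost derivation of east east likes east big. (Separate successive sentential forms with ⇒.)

S ⇒ G big ⇒ P east big ⇒ S east likes east big ⇒ east east likes east big

S ⇒ G big   [S → G big]
G big ⇒ P east big   [G → P east]
P east big ⇒ S east likes east big   [P → S east likes]
S east likes east big ⇒ east east likes east big   [S → east]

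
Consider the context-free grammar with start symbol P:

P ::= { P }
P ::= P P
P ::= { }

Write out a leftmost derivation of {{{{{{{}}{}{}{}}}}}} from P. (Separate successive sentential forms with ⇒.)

P ⇒ {P}   [P ::= { P }]
{P} ⇒ {{P}}   [P ::= { P }]
{{P}} ⇒ {{{P}}}   [P ::= { P }]
{{{P}}} ⇒ {{{{P}}}}   [P ::= { P }]
{{{{P}}}} ⇒ {{{{{P}}}}}   [P ::= { P }]
{{{{{P}}}}} ⇒ {{{{{PP}}}}}   [P ::= P P]
{{{{{PP}}}}} ⇒ {{{{{PPP}}}}}   [P ::= P P]
{{{{{PPP}}}}} ⇒ {{{{{PPPP}}}}}   [P ::= P P]
{{{{{PPPP}}}}} ⇒ {{{{{{P}PPP}}}}}   [P ::= { P }]
{{{{{{P}PPP}}}}} ⇒ {{{{{{{}}PPP}}}}}   [P ::= { }]
{{{{{{{}}PPP}}}}} ⇒ {{{{{{{}}{}PP}}}}}   [P ::= { }]
{{{{{{{}}{}PP}}}}} ⇒ {{{{{{{}}{}{}P}}}}}   [P ::= { }]
{{{{{{{}}{}{}P}}}}} ⇒ {{{{{{{}}{}{}{}}}}}}   [P ::= { }]

P ⇒ {P} ⇒ {{P}} ⇒ {{{P}}} ⇒ {{{{P}}}} ⇒ {{{{{P}}}}} ⇒ {{{{{PP}}}}} ⇒ {{{{{PPP}}}}} ⇒ {{{{{PPPP}}}}} ⇒ {{{{{{P}PPP}}}}} ⇒ {{{{{{{}}PPP}}}}} ⇒ {{{{{{{}}{}PP}}}}} ⇒ {{{{{{{}}{}{}P}}}}} ⇒ {{{{{{{}}{}{}{}}}}}}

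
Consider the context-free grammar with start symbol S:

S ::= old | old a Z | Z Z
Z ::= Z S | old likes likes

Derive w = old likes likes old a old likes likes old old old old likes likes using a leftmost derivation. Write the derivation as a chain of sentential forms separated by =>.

S => Z Z => Z S Z => Z S S Z => Z S S S Z => old likes likes S S S Z => old likes likes old a Z S S Z => old likes likes old a Z S S S Z => old likes likes old a old likes likes S S S Z => old likes likes old a old likes likes old S S Z => old likes likes old a old likes likes old old S Z => old likes likes old a old likes likes old old old Z => old likes likes old a old likes likes old old old old likes likes

S => Z Z   [S ::= Z Z]
Z Z => Z S Z   [Z ::= Z S]
Z S Z => Z S S Z   [Z ::= Z S]
Z S S Z => Z S S S Z   [Z ::= Z S]
Z S S S Z => old likes likes S S S Z   [Z ::= old likes likes]
old likes likes S S S Z => old likes likes old a Z S S Z   [S ::= old a Z]
old likes likes old a Z S S Z => old likes likes old a Z S S S Z   [Z ::= Z S]
old likes likes old a Z S S S Z => old likes likes old a old likes likes S S S Z   [Z ::= old likes likes]
old likes likes old a old likes likes S S S Z => old likes likes old a old likes likes old S S Z   [S ::= old]
old likes likes old a old likes likes old S S Z => old likes likes old a old likes likes old old S Z   [S ::= old]
old likes likes old a old likes likes old old S Z => old likes likes old a old likes likes old old old Z   [S ::= old]
old likes likes old a old likes likes old old old Z => old likes likes old a old likes likes old old old old likes likes   [Z ::= old likes likes]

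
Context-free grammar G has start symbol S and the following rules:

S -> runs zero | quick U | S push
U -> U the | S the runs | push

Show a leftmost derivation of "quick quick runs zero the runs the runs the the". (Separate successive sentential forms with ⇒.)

S ⇒ quick U ⇒ quick U the ⇒ quick U the the ⇒ quick S the runs the the ⇒ quick quick U the runs the the ⇒ quick quick S the runs the runs the the ⇒ quick quick runs zero the runs the runs the the

S ⇒ quick U   [S -> quick U]
quick U ⇒ quick U the   [U -> U the]
quick U the ⇒ quick U the the   [U -> U the]
quick U the the ⇒ quick S the runs the the   [U -> S the runs]
quick S the runs the the ⇒ quick quick U the runs the the   [S -> quick U]
quick quick U the runs the the ⇒ quick quick S the runs the runs the the   [U -> S the runs]
quick quick S the runs the runs the the ⇒ quick quick runs zero the runs the runs the the   [S -> runs zero]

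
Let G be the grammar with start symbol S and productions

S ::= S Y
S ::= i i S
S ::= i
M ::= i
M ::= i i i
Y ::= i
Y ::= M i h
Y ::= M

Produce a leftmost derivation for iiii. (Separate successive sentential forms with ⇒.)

S⇒SY⇒SYY⇒SYYY⇒iYYY⇒iiYY⇒iiiY⇒iiii

S ⇒ SY   [S ::= S Y]
SY ⇒ SYY   [S ::= S Y]
SYY ⇒ SYYY   [S ::= S Y]
SYYY ⇒ iYYY   [S ::= i]
iYYY ⇒ iiYY   [Y ::= i]
iiYY ⇒ iiiY   [Y ::= i]
iiiY ⇒ iiii   [Y ::= i]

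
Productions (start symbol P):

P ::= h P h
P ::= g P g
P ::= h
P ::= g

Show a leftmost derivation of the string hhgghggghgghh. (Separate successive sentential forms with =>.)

P => hPh => hhPhh => hhgPghh => hhggPgghh => hhgghPhgghh => hhgghgPghgghh => hhgghggghgghh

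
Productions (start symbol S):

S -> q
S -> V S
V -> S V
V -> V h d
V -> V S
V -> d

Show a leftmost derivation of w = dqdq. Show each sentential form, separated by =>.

S => VS   [S -> V S]
VS => dS   [V -> d]
dS => dVS   [S -> V S]
dVS => dSVS   [V -> S V]
dSVS => dqVS   [S -> q]
dqVS => dqdS   [V -> d]
dqdS => dqdq   [S -> q]

S=>VS=>dS=>dVS=>dSVS=>dqVS=>dqdS=>dqdq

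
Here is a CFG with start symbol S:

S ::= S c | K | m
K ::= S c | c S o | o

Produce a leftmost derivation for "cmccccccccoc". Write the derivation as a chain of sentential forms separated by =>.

S => K   [S ::= K]
K => Sc   [K ::= S c]
Sc => Kc   [S ::= K]
Kc => cSoc   [K ::= c S o]
cSoc => cKoc   [S ::= K]
cKoc => cScoc   [K ::= S c]
cScoc => cSccoc   [S ::= S c]
cSccoc => cScccoc   [S ::= S c]
cScccoc => cSccccoc   [S ::= S c]
cSccccoc => cScccccoc   [S ::= S c]
cScccccoc => cSccccccoc   [S ::= S c]
cSccccccoc => cScccccccoc   [S ::= S c]
cScccccccoc => cSccccccccoc   [S ::= S c]
cSccccccccoc => cmccccccccoc   [S ::= m]

S => K => Sc => Kc => cSoc => cKoc => cScoc => cSccoc => cScccoc => cSccccoc => cScccccoc => cSccccccoc => cScccccccoc => cSccccccccoc => cmccccccccoc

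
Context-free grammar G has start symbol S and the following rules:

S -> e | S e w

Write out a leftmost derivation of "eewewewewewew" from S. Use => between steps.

S => Sew   [S -> S e w]
Sew => Sewew   [S -> S e w]
Sewew => Sewewew   [S -> S e w]
Sewewew => Sewewewew   [S -> S e w]
Sewewewew => Sewewewewew   [S -> S e w]
Sewewewewew => Sewewewewewew   [S -> S e w]
Sewewewewewew => eewewewewewew   [S -> e]

S => Sew => Sewew => Sewewew => Sewewewew => Sewewewewew => Sewewewewewew => eewewewewewew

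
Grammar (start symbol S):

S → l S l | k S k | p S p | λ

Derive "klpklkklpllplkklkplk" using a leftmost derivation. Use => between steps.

S=>kSk=>klSlk=>klpSplk=>klpkSkplk=>klpklSlkplk=>klpklkSklkplk=>klpklkkSkklkplk=>klpklkklSlkklkplk=>klpklkklpSplkklkplk=>klpklkklplSlplkklkplk=>klpklkklpllplkklkplk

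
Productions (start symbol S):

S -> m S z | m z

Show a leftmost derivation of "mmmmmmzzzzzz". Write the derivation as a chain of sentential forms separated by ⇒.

S ⇒ mSz   [S -> m S z]
mSz ⇒ mmSzz   [S -> m S z]
mmSzz ⇒ mmmSzzz   [S -> m S z]
mmmSzzz ⇒ mmmmSzzzz   [S -> m S z]
mmmmSzzzz ⇒ mmmmmSzzzzz   [S -> m S z]
mmmmmSzzzzz ⇒ mmmmmmzzzzzz   [S -> m z]

S⇒mSz⇒mmSzz⇒mmmSzzz⇒mmmmSzzzz⇒mmmmmSzzzzz⇒mmmmmmzzzzzz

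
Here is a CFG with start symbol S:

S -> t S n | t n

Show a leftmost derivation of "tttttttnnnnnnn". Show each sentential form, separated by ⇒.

S ⇒ tSn ⇒ ttSnn ⇒ tttSnnn ⇒ ttttSnnnn ⇒ tttttSnnnnn ⇒ ttttttSnnnnnn ⇒ tttttttnnnnnnn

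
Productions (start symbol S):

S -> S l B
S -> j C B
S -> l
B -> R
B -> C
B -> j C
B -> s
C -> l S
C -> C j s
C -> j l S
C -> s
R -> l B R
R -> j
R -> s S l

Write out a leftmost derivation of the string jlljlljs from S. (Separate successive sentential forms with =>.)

S => jCB => jlSB => jllB => jllC => jllCjs => jlljlSjs => jlljlljs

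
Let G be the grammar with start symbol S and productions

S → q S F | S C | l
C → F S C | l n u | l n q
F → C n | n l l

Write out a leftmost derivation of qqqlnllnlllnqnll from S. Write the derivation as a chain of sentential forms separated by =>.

S => qSF => qSCF => qqSFCF => qqqSFFCF => qqqlFFCF => qqqlnllFCF => qqqlnllnllCF => qqqlnllnlllnqF => qqqlnllnlllnqnll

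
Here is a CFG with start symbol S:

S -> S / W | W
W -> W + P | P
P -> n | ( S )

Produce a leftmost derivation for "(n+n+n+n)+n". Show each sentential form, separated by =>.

S => W => W+P => P+P => (S)+P => (W)+P => (W+P)+P => (W+P+P)+P => (W+P+P+P)+P => (P+P+P+P)+P => (n+P+P+P)+P => (n+n+P+P)+P => (n+n+n+P)+P => (n+n+n+n)+P => (n+n+n+n)+n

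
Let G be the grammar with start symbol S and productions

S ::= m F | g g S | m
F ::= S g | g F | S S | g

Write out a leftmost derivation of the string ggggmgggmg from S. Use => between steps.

S => ggS => ggggS => ggggmF => ggggmgF => ggggmgSg => ggggmgggSg => ggggmgggmg

S => ggS   [S ::= g g S]
ggS => ggggS   [S ::= g g S]
ggggS => ggggmF   [S ::= m F]
ggggmF => ggggmgF   [F ::= g F]
ggggmgF => ggggmgSg   [F ::= S g]
ggggmgSg => ggggmgggSg   [S ::= g g S]
ggggmgggSg => ggggmgggmg   [S ::= m]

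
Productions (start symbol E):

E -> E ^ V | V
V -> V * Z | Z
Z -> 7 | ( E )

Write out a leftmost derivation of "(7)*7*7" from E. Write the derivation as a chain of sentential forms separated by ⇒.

E ⇒ V   [E -> V]
V ⇒ V*Z   [V -> V * Z]
V*Z ⇒ V*Z*Z   [V -> V * Z]
V*Z*Z ⇒ Z*Z*Z   [V -> Z]
Z*Z*Z ⇒ (E)*Z*Z   [Z -> ( E )]
(E)*Z*Z ⇒ (V)*Z*Z   [E -> V]
(V)*Z*Z ⇒ (Z)*Z*Z   [V -> Z]
(Z)*Z*Z ⇒ (7)*Z*Z   [Z -> 7]
(7)*Z*Z ⇒ (7)*7*Z   [Z -> 7]
(7)*7*Z ⇒ (7)*7*7   [Z -> 7]

E ⇒ V ⇒ V*Z ⇒ V*Z*Z ⇒ Z*Z*Z ⇒ (E)*Z*Z ⇒ (V)*Z*Z ⇒ (Z)*Z*Z ⇒ (7)*Z*Z ⇒ (7)*7*Z ⇒ (7)*7*7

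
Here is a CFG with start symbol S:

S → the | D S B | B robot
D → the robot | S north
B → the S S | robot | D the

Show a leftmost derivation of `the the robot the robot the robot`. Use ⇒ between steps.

S ⇒ B robot   [S → B robot]
B robot ⇒ the S S robot   [B → the S S]
the S S robot ⇒ the B robot S robot   [S → B robot]
the B robot S robot ⇒ the D the robot S robot   [B → D the]
the D the robot S robot ⇒ the the robot the robot S robot   [D → the robot]
the the robot the robot S robot ⇒ the the robot the robot the robot   [S → the]

S ⇒ B robot ⇒ the S S robot ⇒ the B robot S robot ⇒ the D the robot S robot ⇒ the the robot the robot S robot ⇒ the the robot the robot the robot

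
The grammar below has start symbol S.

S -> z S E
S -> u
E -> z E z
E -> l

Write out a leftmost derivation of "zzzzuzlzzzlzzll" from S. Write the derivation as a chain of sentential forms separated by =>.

S => zSE => zzSEE => zzzSEEE => zzzzSEEEE => zzzzuEEEE => zzzzuzEzEEE => zzzzuzlzEEE => zzzzuzlzzEzEE => zzzzuzlzzzEzzEE => zzzzuzlzzzlzzEE => zzzzuzlzzzlzzlE => zzzzuzlzzzlzzll

S => zSE   [S -> z S E]
zSE => zzSEE   [S -> z S E]
zzSEE => zzzSEEE   [S -> z S E]
zzzSEEE => zzzzSEEEE   [S -> z S E]
zzzzSEEEE => zzzzuEEEE   [S -> u]
zzzzuEEEE => zzzzuzEzEEE   [E -> z E z]
zzzzuzEzEEE => zzzzuzlzEEE   [E -> l]
zzzzuzlzEEE => zzzzuzlzzEzEE   [E -> z E z]
zzzzuzlzzEzEE => zzzzuzlzzzEzzEE   [E -> z E z]
zzzzuzlzzzEzzEE => zzzzuzlzzzlzzEE   [E -> l]
zzzzuzlzzzlzzEE => zzzzuzlzzzlzzlE   [E -> l]
zzzzuzlzzzlzzlE => zzzzuzlzzzlzzll   [E -> l]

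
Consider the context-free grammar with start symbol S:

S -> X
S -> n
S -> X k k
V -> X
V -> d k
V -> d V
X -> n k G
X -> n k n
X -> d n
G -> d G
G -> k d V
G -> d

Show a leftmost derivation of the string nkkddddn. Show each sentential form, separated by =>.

S => X => nkG => nkkdV => nkkddV => nkkdddV => nkkdddX => nkkddddn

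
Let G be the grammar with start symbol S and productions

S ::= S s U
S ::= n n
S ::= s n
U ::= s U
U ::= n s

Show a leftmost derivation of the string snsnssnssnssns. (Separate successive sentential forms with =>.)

S => SsU => SsUsU => SsUsUsU => SsUsUsUsU => snsUsUsUsU => snsnssUsUsU => snsnssnssUsU => snsnssnssnssU => snsnssnssnssns

S => SsU   [S ::= S s U]
SsU => SsUsU   [S ::= S s U]
SsUsU => SsUsUsU   [S ::= S s U]
SsUsUsU => SsUsUsUsU   [S ::= S s U]
SsUsUsUsU => snsUsUsUsU   [S ::= s n]
snsUsUsUsU => snsnssUsUsU   [U ::= n s]
snsnssUsUsU => snsnssnssUsU   [U ::= n s]
snsnssnssUsU => snsnssnssnssU   [U ::= n s]
snsnssnssnssU => snsnssnssnssns   [U ::= n s]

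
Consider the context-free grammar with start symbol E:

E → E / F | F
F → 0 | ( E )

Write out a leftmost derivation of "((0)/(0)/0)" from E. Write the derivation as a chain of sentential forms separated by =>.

E => F   [E → F]
F => (E)   [F → ( E )]
(E) => (E/F)   [E → E / F]
(E/F) => (E/F/F)   [E → E / F]
(E/F/F) => (F/F/F)   [E → F]
(F/F/F) => ((E)/F/F)   [F → ( E )]
((E)/F/F) => ((F)/F/F)   [E → F]
((F)/F/F) => ((0)/F/F)   [F → 0]
((0)/F/F) => ((0)/(E)/F)   [F → ( E )]
((0)/(E)/F) => ((0)/(F)/F)   [E → F]
((0)/(F)/F) => ((0)/(0)/F)   [F → 0]
((0)/(0)/F) => ((0)/(0)/0)   [F → 0]

E=>F=>(E)=>(E/F)=>(E/F/F)=>(F/F/F)=>((E)/F/F)=>((F)/F/F)=>((0)/F/F)=>((0)/(E)/F)=>((0)/(F)/F)=>((0)/(0)/F)=>((0)/(0)/0)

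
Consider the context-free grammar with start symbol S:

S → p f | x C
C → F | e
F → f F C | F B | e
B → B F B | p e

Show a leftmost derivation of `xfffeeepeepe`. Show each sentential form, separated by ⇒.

S⇒xC⇒xF⇒xFB⇒xfFCB⇒xfFBCB⇒xffFCBCB⇒xfffFCCBCB⇒xfffeCCBCB⇒xfffeeCBCB⇒xfffeeFBCB⇒xfffeeeBCB⇒xfffeeepeCB⇒xfffeeepeeB⇒xfffeeepeepe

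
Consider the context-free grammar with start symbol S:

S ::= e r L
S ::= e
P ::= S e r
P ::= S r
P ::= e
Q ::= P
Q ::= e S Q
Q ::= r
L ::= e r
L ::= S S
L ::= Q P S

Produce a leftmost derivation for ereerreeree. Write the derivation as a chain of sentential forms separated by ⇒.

S ⇒ erL ⇒ erSS ⇒ ereS ⇒ ereerL ⇒ ereerQPS ⇒ ereerrPS ⇒ ereerreS ⇒ ereerreerL ⇒ ereerreerSS ⇒ ereerreereS ⇒ ereerreeree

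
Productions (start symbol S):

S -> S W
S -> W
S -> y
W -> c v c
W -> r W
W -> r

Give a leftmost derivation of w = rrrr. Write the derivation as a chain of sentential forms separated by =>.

S => SW => WW => rW => rrW => rrrW => rrrr

S => SW   [S -> S W]
SW => WW   [S -> W]
WW => rW   [W -> r]
rW => rrW   [W -> r W]
rrW => rrrW   [W -> r W]
rrrW => rrrr   [W -> r]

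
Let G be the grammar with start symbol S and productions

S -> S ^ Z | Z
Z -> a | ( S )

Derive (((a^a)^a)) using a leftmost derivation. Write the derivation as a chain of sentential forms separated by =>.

S => Z   [S -> Z]
Z => (S)   [Z -> ( S )]
(S) => (Z)   [S -> Z]
(Z) => ((S))   [Z -> ( S )]
((S)) => ((S^Z))   [S -> S ^ Z]
((S^Z)) => ((Z^Z))   [S -> Z]
((Z^Z)) => (((S)^Z))   [Z -> ( S )]
(((S)^Z)) => (((S^Z)^Z))   [S -> S ^ Z]
(((S^Z)^Z)) => (((Z^Z)^Z))   [S -> Z]
(((Z^Z)^Z)) => (((a^Z)^Z))   [Z -> a]
(((a^Z)^Z)) => (((a^a)^Z))   [Z -> a]
(((a^a)^Z)) => (((a^a)^a))   [Z -> a]

S=>Z=>(S)=>(Z)=>((S))=>((S^Z))=>((Z^Z))=>(((S)^Z))=>(((S^Z)^Z))=>(((Z^Z)^Z))=>(((a^Z)^Z))=>(((a^a)^Z))=>(((a^a)^a))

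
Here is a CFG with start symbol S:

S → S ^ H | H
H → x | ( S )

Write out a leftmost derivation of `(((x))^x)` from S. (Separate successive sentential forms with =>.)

S => H   [S → H]
H => (S)   [H → ( S )]
(S) => (S^H)   [S → S ^ H]
(S^H) => (H^H)   [S → H]
(H^H) => ((S)^H)   [H → ( S )]
((S)^H) => ((H)^H)   [S → H]
((H)^H) => (((S))^H)   [H → ( S )]
(((S))^H) => (((H))^H)   [S → H]
(((H))^H) => (((x))^H)   [H → x]
(((x))^H) => (((x))^x)   [H → x]

S=>H=>(S)=>(S^H)=>(H^H)=>((S)^H)=>((H)^H)=>(((S))^H)=>(((H))^H)=>(((x))^H)=>(((x))^x)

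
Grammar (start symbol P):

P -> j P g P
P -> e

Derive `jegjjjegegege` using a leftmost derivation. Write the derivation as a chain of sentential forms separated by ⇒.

P⇒jPgP⇒jegP⇒jegjPgP⇒jegjjPgPgP⇒jegjjjPgPgPgP⇒jegjjjegPgPgP⇒jegjjjegegPgP⇒jegjjjegegegP⇒jegjjjegegege

P ⇒ jPgP   [P -> j P g P]
jPgP ⇒ jegP   [P -> e]
jegP ⇒ jegjPgP   [P -> j P g P]
jegjPgP ⇒ jegjjPgPgP   [P -> j P g P]
jegjjPgPgP ⇒ jegjjjPgPgPgP   [P -> j P g P]
jegjjjPgPgPgP ⇒ jegjjjegPgPgP   [P -> e]
jegjjjegPgPgP ⇒ jegjjjegegPgP   [P -> e]
jegjjjegegPgP ⇒ jegjjjegegegP   [P -> e]
jegjjjegegegP ⇒ jegjjjegegege   [P -> e]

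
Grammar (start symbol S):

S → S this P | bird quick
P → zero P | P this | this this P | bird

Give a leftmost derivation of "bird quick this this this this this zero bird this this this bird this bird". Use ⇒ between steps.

S ⇒ S this P ⇒ S this P this P ⇒ S this P this P this P ⇒ bird quick this P this P this P ⇒ bird quick this this this P this P this P ⇒ bird quick this this this P this this P this P ⇒ bird quick this this this P this this this P this P ⇒ bird quick this this this this this P this this this P this P ⇒ bird quick this this this this this zero P this this this P this P ⇒ bird quick this this this this this zero bird this this this P this P ⇒ bird quick this this this this this zero bird this this this bird this P ⇒ bird quick this this this this this zero bird this this this bird this bird

S ⇒ S this P   [S → S this P]
S this P ⇒ S this P this P   [S → S this P]
S this P this P ⇒ S this P this P this P   [S → S this P]
S this P this P this P ⇒ bird quick this P this P this P   [S → bird quick]
bird quick this P this P this P ⇒ bird quick this this this P this P this P   [P → this this P]
bird quick this this this P this P this P ⇒ bird quick this this this P this this P this P   [P → P this]
bird quick this this this P this this P this P ⇒ bird quick this this this P this this this P this P   [P → P this]
bird quick this this this P this this this P this P ⇒ bird quick this this this this this P this this this P this P   [P → this this P]
bird quick this this this this this P this this this P this P ⇒ bird quick this this this this this zero P this this this P this P   [P → zero P]
bird quick this this this this this zero P this this this P this P ⇒ bird quick this this this this this zero bird this this this P this P   [P → bird]
bird quick this this this this this zero bird this this this P this P ⇒ bird quick this this this this this zero bird this this this bird this P   [P → bird]
bird quick this this this this this zero bird this this this bird this P ⇒ bird quick this this this this this zero bird this this this bird this bird   [P → bird]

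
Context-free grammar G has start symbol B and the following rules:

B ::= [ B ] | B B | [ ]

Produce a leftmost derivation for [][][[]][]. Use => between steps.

B => BB => BBB => BBBB => []BBB => [][]BB => [][][B]B => [][][[]]B => [][][[]][]

B => BB   [B ::= B B]
BB => BBB   [B ::= B B]
BBB => BBBB   [B ::= B B]
BBBB => []BBB   [B ::= [ ]]
[]BBB => [][]BB   [B ::= [ ]]
[][]BB => [][][B]B   [B ::= [ B ]]
[][][B]B => [][][[]]B   [B ::= [ ]]
[][][[]]B => [][][[]][]   [B ::= [ ]]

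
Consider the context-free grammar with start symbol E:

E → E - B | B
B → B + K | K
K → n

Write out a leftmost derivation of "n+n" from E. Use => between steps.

E => B   [E → B]
B => B+K   [B → B + K]
B+K => K+K   [B → K]
K+K => n+K   [K → n]
n+K => n+n   [K → n]

E => B => B+K => K+K => n+K => n+n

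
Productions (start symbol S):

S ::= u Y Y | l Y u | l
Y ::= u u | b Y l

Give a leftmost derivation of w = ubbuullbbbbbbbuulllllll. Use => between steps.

S => uYY   [S ::= u Y Y]
uYY => ubYlY   [Y ::= b Y l]
ubYlY => ubbYllY   [Y ::= b Y l]
ubbYllY => ubbuullY   [Y ::= u u]
ubbuullY => ubbuullbYl   [Y ::= b Y l]
ubbuullbYl => ubbuullbbYll   [Y ::= b Y l]
ubbuullbbYll => ubbuullbbbYlll   [Y ::= b Y l]
ubbuullbbbYlll => ubbuullbbbbYllll   [Y ::= b Y l]
ubbuullbbbbYllll => ubbuullbbbbbYlllll   [Y ::= b Y l]
ubbuullbbbbbYlllll => ubbuullbbbbbbYllllll   [Y ::= b Y l]
ubbuullbbbbbbYllllll => ubbuullbbbbbbbYlllllll   [Y ::= b Y l]
ubbuullbbbbbbbYlllllll => ubbuullbbbbbbbuulllllll   [Y ::= u u]

S=>uYY=>ubYlY=>ubbYllY=>ubbuullY=>ubbuullbYl=>ubbuullbbYll=>ubbuullbbbYlll=>ubbuullbbbbYllll=>ubbuullbbbbbYlllll=>ubbuullbbbbbbYllllll=>ubbuullbbbbbbbYlllllll=>ubbuullbbbbbbbuulllllll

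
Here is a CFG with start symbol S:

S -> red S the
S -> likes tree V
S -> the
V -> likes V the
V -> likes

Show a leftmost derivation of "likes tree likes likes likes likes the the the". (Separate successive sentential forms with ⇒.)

S ⇒ likes tree V ⇒ likes tree likes V the ⇒ likes tree likes likes V the the ⇒ likes tree likes likes likes V the the the ⇒ likes tree likes likes likes likes the the the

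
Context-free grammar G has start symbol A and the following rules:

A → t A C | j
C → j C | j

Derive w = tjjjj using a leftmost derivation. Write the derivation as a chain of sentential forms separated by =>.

A => tAC   [A → t A C]
tAC => tjC   [A → j]
tjC => tjjC   [C → j C]
tjjC => tjjjC   [C → j C]
tjjjC => tjjjj   [C → j]

A => tAC => tjC => tjjC => tjjjC => tjjjj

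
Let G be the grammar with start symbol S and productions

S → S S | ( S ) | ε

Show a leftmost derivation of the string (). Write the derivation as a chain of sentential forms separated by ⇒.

S ⇒ SS   [S → S S]
SS ⇒ SSS   [S → S S]
SSS ⇒ SSSS   [S → S S]
SSSS ⇒ SSSSS   [S → S S]
SSSSS ⇒ SSSSSS   [S → S S]
SSSSSS ⇒ (S)SSSSS   [S → ( S )]
(S)SSSSS ⇒ ()SSSSS   [S → ε]
()SSSSS ⇒ ()SSSS   [S → ε]
()SSSS ⇒ ()SSS   [S → ε]
()SSS ⇒ ()SS   [S → ε]
()SS ⇒ ()S   [S → ε]
()S ⇒ ()   [S → ε]

S ⇒ SS ⇒ SSS ⇒ SSSS ⇒ SSSSS ⇒ SSSSSS ⇒ (S)SSSSS ⇒ ()SSSSS ⇒ ()SSSS ⇒ ()SSS ⇒ ()SS ⇒ ()S ⇒ ()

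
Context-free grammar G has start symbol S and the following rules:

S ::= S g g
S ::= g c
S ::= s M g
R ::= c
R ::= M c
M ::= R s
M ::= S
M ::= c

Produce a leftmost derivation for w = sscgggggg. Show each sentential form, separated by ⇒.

S ⇒ Sgg ⇒ sMggg ⇒ sSggg ⇒ sSggggg ⇒ ssMgggggg ⇒ sscgggggg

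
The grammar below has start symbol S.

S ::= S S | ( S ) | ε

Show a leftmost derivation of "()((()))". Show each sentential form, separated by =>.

S => SS => (S)S => ()S => ()(S) => ()(SS) => ()((S)S) => ()(((S))S) => ()((())S) => ()((()))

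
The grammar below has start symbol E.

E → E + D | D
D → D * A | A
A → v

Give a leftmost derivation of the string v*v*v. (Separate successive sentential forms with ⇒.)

E ⇒ D   [E → D]
D ⇒ D*A   [D → D * A]
D*A ⇒ D*A*A   [D → D * A]
D*A*A ⇒ A*A*A   [D → A]
A*A*A ⇒ v*A*A   [A → v]
v*A*A ⇒ v*v*A   [A → v]
v*v*A ⇒ v*v*v   [A → v]

E ⇒ D ⇒ D*A ⇒ D*A*A ⇒ A*A*A ⇒ v*A*A ⇒ v*v*A ⇒ v*v*v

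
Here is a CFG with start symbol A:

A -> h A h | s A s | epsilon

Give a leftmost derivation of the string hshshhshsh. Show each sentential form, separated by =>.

A => hAh => hsAsh => hshAhsh => hshsAshsh => hshshAhshsh => hshshhshsh

A => hAh   [A -> h A h]
hAh => hsAsh   [A -> s A s]
hsAsh => hshAhsh   [A -> h A h]
hshAhsh => hshsAshsh   [A -> s A s]
hshsAshsh => hshshAhshsh   [A -> h A h]
hshshAhshsh => hshshhshsh   [A -> epsilon]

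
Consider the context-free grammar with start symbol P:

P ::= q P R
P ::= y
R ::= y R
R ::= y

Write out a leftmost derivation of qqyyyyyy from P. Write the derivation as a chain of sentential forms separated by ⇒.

P ⇒ qPR ⇒ qqPRR ⇒ qqyRR ⇒ qqyyRR ⇒ qqyyyRR ⇒ qqyyyyRR ⇒ qqyyyyyR ⇒ qqyyyyyy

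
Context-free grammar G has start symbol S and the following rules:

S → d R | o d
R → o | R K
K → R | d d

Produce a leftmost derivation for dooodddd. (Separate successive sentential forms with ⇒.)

S ⇒ dR   [S → d R]
dR ⇒ dRK   [R → R K]
dRK ⇒ dRKK   [R → R K]
dRKK ⇒ dRKKK   [R → R K]
dRKKK ⇒ dRKKKK   [R → R K]
dRKKKK ⇒ doKKKK   [R → o]
doKKKK ⇒ doRKKK   [K → R]
doRKKK ⇒ dooKKK   [R → o]
dooKKK ⇒ dooRKK   [K → R]
dooRKK ⇒ doooKK   [R → o]
doooKK ⇒ doooddK   [K → d d]
doooddK ⇒ dooodddd   [K → d d]

S ⇒ dR ⇒ dRK ⇒ dRKK ⇒ dRKKK ⇒ dRKKKK ⇒ doKKKK ⇒ doRKKK ⇒ dooKKK ⇒ dooRKK ⇒ doooKK ⇒ doooddK ⇒ dooodddd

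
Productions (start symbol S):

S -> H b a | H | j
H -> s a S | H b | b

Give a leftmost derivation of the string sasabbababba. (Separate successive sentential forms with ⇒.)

S⇒Hba⇒Hbba⇒saSbba⇒saHbabba⇒sasaSbabba⇒sasaHbababba⇒sasabbababba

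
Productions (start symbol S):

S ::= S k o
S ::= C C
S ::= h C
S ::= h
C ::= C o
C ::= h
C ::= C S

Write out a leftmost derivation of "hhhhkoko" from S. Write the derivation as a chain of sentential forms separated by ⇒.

S⇒Sko⇒Skoko⇒CCkoko⇒CSCkoko⇒CSSCkoko⇒hSSCkoko⇒hhSCkoko⇒hhhCkoko⇒hhhhkoko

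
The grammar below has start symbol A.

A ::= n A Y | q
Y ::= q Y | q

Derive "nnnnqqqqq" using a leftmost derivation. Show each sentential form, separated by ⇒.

A ⇒ nAY   [A ::= n A Y]
nAY ⇒ nnAYY   [A ::= n A Y]
nnAYY ⇒ nnnAYYY   [A ::= n A Y]
nnnAYYY ⇒ nnnnAYYYY   [A ::= n A Y]
nnnnAYYYY ⇒ nnnnqYYYY   [A ::= q]
nnnnqYYYY ⇒ nnnnqqYYY   [Y ::= q]
nnnnqqYYY ⇒ nnnnqqqYY   [Y ::= q]
nnnnqqqYY ⇒ nnnnqqqqY   [Y ::= q]
nnnnqqqqY ⇒ nnnnqqqqq   [Y ::= q]

A⇒nAY⇒nnAYY⇒nnnAYYY⇒nnnnAYYYY⇒nnnnqYYYY⇒nnnnqqYYY⇒nnnnqqqYY⇒nnnnqqqqY⇒nnnnqqqqq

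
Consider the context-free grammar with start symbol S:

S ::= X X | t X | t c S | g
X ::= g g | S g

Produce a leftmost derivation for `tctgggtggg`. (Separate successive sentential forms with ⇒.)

S ⇒ XX ⇒ SgX ⇒ tcSgX ⇒ tctXgX ⇒ tctgggX ⇒ tctgggSg ⇒ tctgggtXg ⇒ tctgggtggg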